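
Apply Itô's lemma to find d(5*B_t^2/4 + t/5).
d(5*B_t^2/4 + t/5) = (29/20) dt + (5*B_t/2) dB_t

Itô's formula for f(t, x): d f(t, B_t) = (f_t + (1/2) f_xx) dt + f_x dB_t. Compute partials of f(t, x) = t/5 + 5*x^2/4:
  f_t(t,x)  = 1/5
  f_x(t,x)  = 5*x/2
  f_xx(t,x) = 5/2
Assemble drift = f_t + (1/2) f_xx = 29/20 and diffusion = f_x = 5*x/2. Substituting x = B_t:
  d(5*B_t^2/4 + t/5) = (29/20) dt + (5*B_t/2) dB_t.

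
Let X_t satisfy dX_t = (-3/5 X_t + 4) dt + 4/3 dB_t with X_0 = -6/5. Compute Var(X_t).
Var(X_t) = 40/27 - 40*exp(-6*t/5)/27

The variance V(t) = Var(X_t) satisfies V'(t) = 2 a V(t) + c^2 with V(0) = 0 (drift coefficient is linear in X, diffusion is constant). With a = -3/5, c = 4/3, the solution is
  V(t) = (c^2 / (2 a)) * (exp(2 a t) - 1)
       = ((4/3)^2 / (2*(-3/5))) * (exp((-6/5) t) - 1)
       = 40/27 - 40*exp(-6*t/5)/27.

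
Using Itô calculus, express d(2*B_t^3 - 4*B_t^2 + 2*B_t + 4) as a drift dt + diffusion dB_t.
d(2*B_t^3 - 4*B_t^2 + 2*B_t + 4) = (6*B_t - 4) dt + (6*B_t^2 - 8*B_t + 2) dB_t

Itô's formula for f(B_t) gives d f(B_t) = f'(B_t) dB_t + (1/2) f''(B_t) dt. Compute derivatives of f(x) = 2*x^3 - 4*x^2 + 2*x + 4:
  f'(x)  = 6*x^2 - 8*x + 2
  f''(x) = 12*x - 8
Substitute x = B_t and multiply the f'' term by 1/2:
  drift     = (1/2) * (12*x - 8) evaluated at B_t = 6*B_t - 4
  diffusion = (6*x^2 - 8*x + 2) evaluated at B_t = 6*B_t^2 - 8*B_t + 2
Therefore d(2*B_t^3 - 4*B_t^2 + 2*B_t + 4) = (6*B_t - 4) dt + (6*B_t^2 - 8*B_t + 2) dB_t.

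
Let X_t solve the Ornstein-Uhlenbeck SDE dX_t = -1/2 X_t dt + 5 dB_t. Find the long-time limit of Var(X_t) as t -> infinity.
lim Var(X_t) = 25

The OU SDE dX = -theta X dt + sigma dB admits the integrating factor exp(theta t): d(exp(theta t) X_t) = sigma exp(theta t) dB_t. Integrating from 0 to t gives X_t = x_0 * exp(-theta t) + sigma * int_0^t exp(-theta (t-s)) dB_s for any initial x_0. The Itô integral has variance (by the Itô isometry) sigma^2 * int_0^t exp(-2 theta (t - s)) ds = sigma^2 * (1 - exp(-2 theta t)) / (2 theta), independent of x_0.
With theta = 1/2, sigma = 5:
  Var(X_t) = (5)^2 * (1 - exp(-2*1/2 t)) / (2 * 1/2) = 25 - 25*exp(-t).
As t -> infinity, exp(-2*1/2 t) -> 0, so the stationary variance is sigma^2 / (2 theta) = 25.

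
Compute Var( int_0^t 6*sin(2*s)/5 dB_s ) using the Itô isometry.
Var = 18*t/25 - 9*sin(4*t)/50

The Itô integral of a deterministic integrand f(s) has mean 0 because each increment f(s) * (B_{s+ds} - B_s) has mean 0. By the Itô isometry:
  Var( int_0^t f(s) dB_s ) = E[ (int_0^t f(s) dB_s)^2 ] = int_0^t f(s)^2 ds.
Here f(s) = 6*sin(2*s)/5, so f(s)^2 = 36*sin(2*s)^2/25. Integrate:
  int_0^t (36*sin(2*s)^2/25) ds = 18*t/25 - 9*sin(4*t)/50.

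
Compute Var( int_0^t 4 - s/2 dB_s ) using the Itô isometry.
Var = t*(t^2 - 24*t + 192)/12

The Itô integral of a deterministic integrand f(s) has mean 0 because each increment f(s) * (B_{s+ds} - B_s) has mean 0. By the Itô isometry:
  Var( int_0^t f(s) dB_s ) = E[ (int_0^t f(s) dB_s)^2 ] = int_0^t f(s)^2 ds.
Here f(s) = 4 - s/2, so f(s)^2 = (s - 8)^2/4. Integrate:
  int_0^t ((s - 8)^2/4) ds = t*(t^2 - 24*t + 192)/12.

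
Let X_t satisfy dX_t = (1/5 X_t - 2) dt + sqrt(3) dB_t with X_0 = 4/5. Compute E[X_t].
E[X_t] = 10 - 46*exp(t/5)/5

Taking expectations and using E[dB_t] = 0, the mean m(t) = E[X_t] satisfies the ODE m'(t) = a m(t) + b with m(0) = x_0. With a = 1/5, b = -2, x_0 = 4/5, the solution is
  m(t) = x_0 * exp(a t) + (b/a) * (exp(a t) - 1)
       = (4/5) * exp((1/5) t) + ((-2)/(1/5)) * (exp((1/5) t) - 1)
       = 10 - 46*exp(t/5)/5.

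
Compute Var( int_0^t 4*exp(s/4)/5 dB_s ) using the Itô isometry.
Var = 32*exp(t/2)/25 - 32/25

The Itô integral of a deterministic integrand f(s) has mean 0 because each increment f(s) * (B_{s+ds} - B_s) has mean 0. By the Itô isometry:
  Var( int_0^t f(s) dB_s ) = E[ (int_0^t f(s) dB_s)^2 ] = int_0^t f(s)^2 ds.
Here f(s) = 4*exp(s/4)/5, so f(s)^2 = 16*exp(s/2)/25. Integrate:
  int_0^t (16*exp(s/2)/25) ds = 32*exp(t/2)/25 - 32/25.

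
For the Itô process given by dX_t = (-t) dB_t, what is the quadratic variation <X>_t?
<X>_t = t^3/3

For an Itô process dX_t = a(t) dt + b(t) dB_t, the quadratic variation is <X>_t = int_0^t b(s)^2 ds (the drift term does not contribute). Here b(s) = -s, so
  b(s)^2 = s^2.
Integrating from 0 to t:
  <X>_t = int_0^t (s^2) ds = t^3/3.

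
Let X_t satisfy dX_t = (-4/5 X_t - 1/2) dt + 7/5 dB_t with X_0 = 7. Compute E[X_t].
E[X_t] = -5/8 + 61*exp(-4*t/5)/8

Taking expectations and using E[dB_t] = 0, the mean m(t) = E[X_t] satisfies the ODE m'(t) = a m(t) + b with m(0) = x_0. With a = -4/5, b = -1/2, x_0 = 7, the solution is
  m(t) = x_0 * exp(a t) + (b/a) * (exp(a t) - 1)
       = 7 * exp((-4/5) t) + ((-1/2)/(-4/5)) * (exp((-4/5) t) - 1)
       = -5/8 + 61*exp(-4*t/5)/8.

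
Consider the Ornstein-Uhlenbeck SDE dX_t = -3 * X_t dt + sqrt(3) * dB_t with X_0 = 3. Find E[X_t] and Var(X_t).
E[X_t] = 3*exp(-3*t); Var(X_t) = 1/2 - exp(-6*t)/2

The OU SDE dX = -theta X dt + sigma dB admits the integrating factor exp(theta t): d(exp(theta t) X_t) = sigma exp(theta t) dB_t. Integrating from 0 to t:
  X_t = x_0 * exp(-theta t) + sigma * int_0^t exp(-theta (t-s)) dB_s.
The Itô integral has mean 0 and (by the Itô isometry) variance sigma^2 * int_0^t exp(-2 theta (t - s)) ds = sigma^2 * (1 - exp(-2 theta t)) / (2 theta).
With theta = 3, sigma = sqrt(3), x_0 = 3:
  E[X_t] = 3 * exp(-3 t) = 3*exp(-3*t)
  Var(X_t) = (sqrt(3))^2 * (1 - exp(-2*3 t)) / (2 * 3) = 1/2 - exp(-6*t)/2.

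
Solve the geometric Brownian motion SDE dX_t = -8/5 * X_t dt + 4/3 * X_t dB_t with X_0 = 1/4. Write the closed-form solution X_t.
X_t = 1/4 * exp((-112/45) * t + (4/3) * B_t)

For GBM dX = mu X dt + sigma X dB with X_0 = x_0, apply Itô to Y = log X: dY = (mu - sigma^2/2) dt + sigma dB, so Y_t = log(x_0) + (mu - sigma^2/2) t + sigma B_t and hence X_t = x_0 * exp((mu - sigma^2/2) t + sigma B_t).
With mu = -8/5, sigma = 4/3, x_0 = 1/4, this gives:
  X_t = 1/4 * exp((-112/45) * t + (4/3) * B_t).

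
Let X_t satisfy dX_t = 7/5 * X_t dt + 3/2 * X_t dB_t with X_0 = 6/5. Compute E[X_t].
E[X_t] = 6*exp(7*t/5)/5

For GBM dX = mu X dt + sigma X dB with X_0 = x_0, apply Itô to Y = log X: dY = (mu - sigma^2/2) dt + sigma dB, so Y_t = log(x_0) + (mu - sigma^2/2) t + sigma B_t and hence X_t = x_0 * exp((mu - sigma^2/2) t + sigma B_t).
With mu = 7/5, sigma = 3/2, x_0 = 6/5, this gives:
  X_t = 6/5 * exp((11/40) * t + (3/2) * B_t).
Since sigma*B_t ~ Normal(0, sigma^2 t), E[exp(sigma*B_t)] = exp(sigma^2 t / 2); so E[X_t] = x_0 * exp((mu - sigma^2/2) t) * exp(sigma^2 t / 2) = x_0 * exp(mu t) = 6*exp(7*t/5)/5.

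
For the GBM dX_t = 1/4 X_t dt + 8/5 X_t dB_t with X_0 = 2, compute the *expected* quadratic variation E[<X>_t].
E[<X>_t] = 512*exp(153*t/50)/153 - 512/153

<X>_t = int_0^t ((8/5) * X_s)^2 ds. Taking expectation inside the integral: E[<X>_t] = (8/5)^2 * int_0^t E[X_s^2] ds. For GBM, E[X_s^2] = x_0^2 * exp((2 mu + sigma^2) s). Integrating:
  E[<X>_t] = (8/5)^2 * 2^2 * (exp((2*(1/4) + (8/5)^2) t) - 1) / (2*(1/4) + (8/5)^2)
           = (8/5)^2 * 2^2 * (exp((153/50) t) - 1) / (153/50) = 512*exp(153*t/50)/153 - 512/153.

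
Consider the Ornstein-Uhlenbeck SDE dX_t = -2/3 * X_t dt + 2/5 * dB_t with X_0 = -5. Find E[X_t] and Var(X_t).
E[X_t] = -5*exp(-2*t/3); Var(X_t) = 3/25 - 3*exp(-4*t/3)/25

The OU SDE dX = -theta X dt + sigma dB admits the integrating factor exp(theta t): d(exp(theta t) X_t) = sigma exp(theta t) dB_t. Integrating from 0 to t:
  X_t = x_0 * exp(-theta t) + sigma * int_0^t exp(-theta (t-s)) dB_s.
The Itô integral has mean 0 and (by the Itô isometry) variance sigma^2 * int_0^t exp(-2 theta (t - s)) ds = sigma^2 * (1 - exp(-2 theta t)) / (2 theta).
With theta = 2/3, sigma = 2/5, x_0 = -5:
  E[X_t] = -5 * exp(-2/3 t) = -5*exp(-2*t/3)
  Var(X_t) = (2/5)^2 * (1 - exp(-2*2/3 t)) / (2 * 2/3) = 3/25 - 3*exp(-4*t/3)/25.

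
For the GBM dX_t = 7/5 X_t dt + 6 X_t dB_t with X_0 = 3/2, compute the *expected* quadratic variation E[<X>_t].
E[<X>_t] = 405*exp(194*t/5)/194 - 405/194

<X>_t = int_0^t (6 * X_s)^2 ds. Taking expectation inside the integral: E[<X>_t] = 6^2 * int_0^t E[X_s^2] ds. For GBM, E[X_s^2] = x_0^2 * exp((2 mu + sigma^2) s). Integrating:
  E[<X>_t] = 6^2 * (3/2)^2 * (exp((2*(7/5) + 6^2) t) - 1) / (2*(7/5) + 6^2)
           = 6^2 * (3/2)^2 * (exp((194/5) t) - 1) / (194/5) = 405*exp(194*t/5)/194 - 405/194.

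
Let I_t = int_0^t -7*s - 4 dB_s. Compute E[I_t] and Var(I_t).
E[I_t] = 0; Var(I_t) = t*(49*t^2 + 84*t + 48)/3

The Itô integral of a deterministic integrand f(s) has mean 0 because each increment f(s) * (B_{s+ds} - B_s) has mean 0. By the Itô isometry:
  Var( int_0^t f(s) dB_s ) = E[ (int_0^t f(s) dB_s)^2 ] = int_0^t f(s)^2 ds.
Here f(s) = -7*s - 4, so f(s)^2 = (7*s + 4)^2. Integrate:
  int_0^t ((7*s + 4)^2) ds = t*(49*t^2 + 84*t + 48)/3.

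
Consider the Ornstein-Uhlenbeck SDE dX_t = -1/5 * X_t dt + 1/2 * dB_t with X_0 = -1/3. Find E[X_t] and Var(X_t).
E[X_t] = -exp(-t/5)/3; Var(X_t) = 5/8 - 5*exp(-2*t/5)/8

The OU SDE dX = -theta X dt + sigma dB admits the integrating factor exp(theta t): d(exp(theta t) X_t) = sigma exp(theta t) dB_t. Integrating from 0 to t:
  X_t = x_0 * exp(-theta t) + sigma * int_0^t exp(-theta (t-s)) dB_s.
The Itô integral has mean 0 and (by the Itô isometry) variance sigma^2 * int_0^t exp(-2 theta (t - s)) ds = sigma^2 * (1 - exp(-2 theta t)) / (2 theta).
With theta = 1/5, sigma = 1/2, x_0 = -1/3:
  E[X_t] = -1/3 * exp(-1/5 t) = -exp(-t/5)/3
  Var(X_t) = (1/2)^2 * (1 - exp(-2*1/5 t)) / (2 * 1/5) = 5/8 - 5*exp(-2*t/5)/8.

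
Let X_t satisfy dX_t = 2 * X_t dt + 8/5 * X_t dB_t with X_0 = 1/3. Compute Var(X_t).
Var(X_t) = (exp(64*t/25) - 1)*exp(4*t)/9

For GBM dX = mu X dt + sigma X dB with X_0 = x_0, apply Itô to Y = log X: dY = (mu - sigma^2/2) dt + sigma dB, so Y_t = log(x_0) + (mu - sigma^2/2) t + sigma B_t and hence X_t = x_0 * exp((mu - sigma^2/2) t + sigma B_t).
With mu = 2, sigma = 8/5, x_0 = 1/3, this gives:
  X_t = 1/3 * exp((18/25) * t + (8/5) * B_t).
Since sigma*B_t ~ Normal(0, sigma^2 t), E[exp(sigma*B_t)] = exp(sigma^2 t / 2); so E[X_t] = x_0 * exp((mu - sigma^2/2) t) * exp(sigma^2 t / 2) = x_0 * exp(mu t) = exp(2*t)/3.
Var(X_t) = E[X_t^2] - (E[X_t])^2 = x_0^2 * exp(2 mu t) * (exp(sigma^2 t) - 1) = (exp(64*t/25) - 1)*exp(4*t)/9.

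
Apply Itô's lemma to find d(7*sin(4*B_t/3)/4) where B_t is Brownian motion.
d(7*sin(4*B_t/3)/4) = (-14*sin(4*B_t/3)/9) dt + (7*cos(4*B_t/3)/3) dB_t

Itô's formula for f(B_t) gives d f(B_t) = f'(B_t) dB_t + (1/2) f''(B_t) dt. Compute derivatives of f(x) = 7*sin(4*x/3)/4:
  f'(x)  = 7*cos(4*x/3)/3
  f''(x) = -28*sin(4*x/3)/9
Substitute x = B_t and multiply the f'' term by 1/2:
  drift     = (1/2) * (-28*sin(4*x/3)/9) evaluated at B_t = -14*sin(4*B_t/3)/9
  diffusion = (7*cos(4*x/3)/3) evaluated at B_t = 7*cos(4*B_t/3)/3
Therefore d(7*sin(4*B_t/3)/4) = (-14*sin(4*B_t/3)/9) dt + (7*cos(4*B_t/3)/3) dB_t.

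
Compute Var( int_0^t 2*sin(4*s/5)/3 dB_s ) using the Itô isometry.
Var = 2*t/9 - 5*sin(4*t/5)*cos(4*t/5)/18

The Itô integral of a deterministic integrand f(s) has mean 0 because each increment f(s) * (B_{s+ds} - B_s) has mean 0. By the Itô isometry:
  Var( int_0^t f(s) dB_s ) = E[ (int_0^t f(s) dB_s)^2 ] = int_0^t f(s)^2 ds.
Here f(s) = 2*sin(4*s/5)/3, so f(s)^2 = 4*sin(4*s/5)^2/9. Integrate:
  int_0^t (4*sin(4*s/5)^2/9) ds = 2*t/9 - 5*sin(4*t/5)*cos(4*t/5)/18.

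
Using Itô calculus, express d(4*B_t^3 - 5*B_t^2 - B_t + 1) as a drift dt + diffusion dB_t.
d(4*B_t^3 - 5*B_t^2 - B_t + 1) = (12*B_t - 5) dt + (12*B_t^2 - 10*B_t - 1) dB_t

Itô's formula for f(B_t) gives d f(B_t) = f'(B_t) dB_t + (1/2) f''(B_t) dt. Compute derivatives of f(x) = 4*x^3 - 5*x^2 - x + 1:
  f'(x)  = 12*x^2 - 10*x - 1
  f''(x) = 24*x - 10
Substitute x = B_t and multiply the f'' term by 1/2:
  drift     = (1/2) * (24*x - 10) evaluated at B_t = 12*B_t - 5
  diffusion = (12*x^2 - 10*x - 1) evaluated at B_t = 12*B_t^2 - 10*B_t - 1
Therefore d(4*B_t^3 - 5*B_t^2 - B_t + 1) = (12*B_t - 5) dt + (12*B_t^2 - 10*B_t - 1) dB_t.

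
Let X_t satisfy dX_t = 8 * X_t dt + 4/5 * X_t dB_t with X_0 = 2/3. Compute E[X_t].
E[X_t] = 2*exp(8*t)/3

For GBM dX = mu X dt + sigma X dB with X_0 = x_0, apply Itô to Y = log X: dY = (mu - sigma^2/2) dt + sigma dB, so Y_t = log(x_0) + (mu - sigma^2/2) t + sigma B_t and hence X_t = x_0 * exp((mu - sigma^2/2) t + sigma B_t).
With mu = 8, sigma = 4/5, x_0 = 2/3, this gives:
  X_t = 2/3 * exp((192/25) * t + (4/5) * B_t).
Since sigma*B_t ~ Normal(0, sigma^2 t), E[exp(sigma*B_t)] = exp(sigma^2 t / 2); so E[X_t] = x_0 * exp((mu - sigma^2/2) t) * exp(sigma^2 t / 2) = x_0 * exp(mu t) = 2*exp(8*t)/3.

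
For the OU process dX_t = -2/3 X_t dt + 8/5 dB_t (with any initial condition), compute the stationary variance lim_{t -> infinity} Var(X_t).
lim Var(X_t) = 48/25

The OU SDE dX = -theta X dt + sigma dB admits the integrating factor exp(theta t): d(exp(theta t) X_t) = sigma exp(theta t) dB_t. Integrating from 0 to t gives X_t = x_0 * exp(-theta t) + sigma * int_0^t exp(-theta (t-s)) dB_s for any initial x_0. The Itô integral has variance (by the Itô isometry) sigma^2 * int_0^t exp(-2 theta (t - s)) ds = sigma^2 * (1 - exp(-2 theta t)) / (2 theta), independent of x_0.
With theta = 2/3, sigma = 8/5:
  Var(X_t) = (8/5)^2 * (1 - exp(-2*2/3 t)) / (2 * 2/3) = 48/25 - 48*exp(-4*t/3)/25.
As t -> infinity, exp(-2*2/3 t) -> 0, so the stationary variance is sigma^2 / (2 theta) = 48/25.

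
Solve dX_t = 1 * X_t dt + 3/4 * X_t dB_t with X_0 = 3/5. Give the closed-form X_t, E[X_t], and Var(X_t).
X_t = 3/5 * exp((23/32) t + (3/4) B_t); E[X_t] = 3*exp(t)/5; Var(X_t) = 9*(exp(9*t/16) - 1)*exp(2*t)/25

For GBM dX = mu X dt + sigma X dB with X_0 = x_0, apply Itô to Y = log X: dY = (mu - sigma^2/2) dt + sigma dB, so Y_t = log(x_0) + (mu - sigma^2/2) t + sigma B_t and hence X_t = x_0 * exp((mu - sigma^2/2) t + sigma B_t).
With mu = 1, sigma = 3/4, x_0 = 3/5, this gives:
  X_t = 3/5 * exp((23/32) * t + (3/4) * B_t).
Since sigma*B_t ~ Normal(0, sigma^2 t), E[exp(sigma*B_t)] = exp(sigma^2 t / 2); so E[X_t] = x_0 * exp((mu - sigma^2/2) t) * exp(sigma^2 t / 2) = x_0 * exp(mu t) = 3*exp(t)/5.
Var(X_t) = E[X_t^2] - (E[X_t])^2 = x_0^2 * exp(2 mu t) * (exp(sigma^2 t) - 1) = 9*(exp(9*t/16) - 1)*exp(2*t)/25.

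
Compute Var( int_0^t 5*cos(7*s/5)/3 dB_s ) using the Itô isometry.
Var = 25*t/18 + 125*sin(14*t/5)/252

The Itô integral of a deterministic integrand f(s) has mean 0 because each increment f(s) * (B_{s+ds} - B_s) has mean 0. By the Itô isometry:
  Var( int_0^t f(s) dB_s ) = E[ (int_0^t f(s) dB_s)^2 ] = int_0^t f(s)^2 ds.
Here f(s) = 5*cos(7*s/5)/3, so f(s)^2 = 25*cos(7*s/5)^2/9. Integrate:
  int_0^t (25*cos(7*s/5)^2/9) ds = 25*t/18 + 125*sin(14*t/5)/252.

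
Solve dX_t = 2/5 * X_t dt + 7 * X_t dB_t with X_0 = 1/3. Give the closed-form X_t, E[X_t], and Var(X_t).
X_t = 1/3 * exp((-241/10) t + (7) B_t); E[X_t] = exp(2*t/5)/3; Var(X_t) = (exp(49*t) - 1)*exp(4*t/5)/9

For GBM dX = mu X dt + sigma X dB with X_0 = x_0, apply Itô to Y = log X: dY = (mu - sigma^2/2) dt + sigma dB, so Y_t = log(x_0) + (mu - sigma^2/2) t + sigma B_t and hence X_t = x_0 * exp((mu - sigma^2/2) t + sigma B_t).
With mu = 2/5, sigma = 7, x_0 = 1/3, this gives:
  X_t = 1/3 * exp((-241/10) * t + (7) * B_t).
Since sigma*B_t ~ Normal(0, sigma^2 t), E[exp(sigma*B_t)] = exp(sigma^2 t / 2); so E[X_t] = x_0 * exp((mu - sigma^2/2) t) * exp(sigma^2 t / 2) = x_0 * exp(mu t) = exp(2*t/5)/3.
Var(X_t) = E[X_t^2] - (E[X_t])^2 = x_0^2 * exp(2 mu t) * (exp(sigma^2 t) - 1) = (exp(49*t) - 1)*exp(4*t/5)/9.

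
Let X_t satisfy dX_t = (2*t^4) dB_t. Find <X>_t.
<X>_t = 4*t^9/9

For an Itô process dX_t = a(t) dt + b(t) dB_t, the quadratic variation is <X>_t = int_0^t b(s)^2 ds (the drift term does not contribute). Here b(s) = 2*s^4, so
  b(s)^2 = 4*s^8.
Integrating from 0 to t:
  <X>_t = int_0^t (4*s^8) ds = 4*t^9/9.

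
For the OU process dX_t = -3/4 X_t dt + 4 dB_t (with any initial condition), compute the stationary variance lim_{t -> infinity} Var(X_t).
lim Var(X_t) = 32/3

The OU SDE dX = -theta X dt + sigma dB admits the integrating factor exp(theta t): d(exp(theta t) X_t) = sigma exp(theta t) dB_t. Integrating from 0 to t gives X_t = x_0 * exp(-theta t) + sigma * int_0^t exp(-theta (t-s)) dB_s for any initial x_0. The Itô integral has variance (by the Itô isometry) sigma^2 * int_0^t exp(-2 theta (t - s)) ds = sigma^2 * (1 - exp(-2 theta t)) / (2 theta), independent of x_0.
With theta = 3/4, sigma = 4:
  Var(X_t) = (4)^2 * (1 - exp(-2*3/4 t)) / (2 * 3/4) = 32/3 - 32*exp(-3*t/2)/3.
As t -> infinity, exp(-2*3/4 t) -> 0, so the stationary variance is sigma^2 / (2 theta) = 32/3.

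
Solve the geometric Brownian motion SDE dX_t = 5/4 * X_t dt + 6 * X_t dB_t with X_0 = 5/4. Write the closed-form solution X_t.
X_t = 5/4 * exp((-67/4) * t + (6) * B_t)

For GBM dX = mu X dt + sigma X dB with X_0 = x_0, apply Itô to Y = log X: dY = (mu - sigma^2/2) dt + sigma dB, so Y_t = log(x_0) + (mu - sigma^2/2) t + sigma B_t and hence X_t = x_0 * exp((mu - sigma^2/2) t + sigma B_t).
With mu = 5/4, sigma = 6, x_0 = 5/4, this gives:
  X_t = 5/4 * exp((-67/4) * t + (6) * B_t).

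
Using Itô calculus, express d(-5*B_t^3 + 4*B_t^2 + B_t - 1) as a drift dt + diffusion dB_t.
d(-5*B_t^3 + 4*B_t^2 + B_t - 1) = (4 - 15*B_t) dt + (-15*B_t^2 + 8*B_t + 1) dB_t

Itô's formula for f(B_t) gives d f(B_t) = f'(B_t) dB_t + (1/2) f''(B_t) dt. Compute derivatives of f(x) = -5*x^3 + 4*x^2 + x - 1:
  f'(x)  = -15*x^2 + 8*x + 1
  f''(x) = 8 - 30*x
Substitute x = B_t and multiply the f'' term by 1/2:
  drift     = (1/2) * (8 - 30*x) evaluated at B_t = 4 - 15*B_t
  diffusion = (-15*x^2 + 8*x + 1) evaluated at B_t = -15*B_t^2 + 8*B_t + 1
Therefore d(-5*B_t^3 + 4*B_t^2 + B_t - 1) = (4 - 15*B_t) dt + (-15*B_t^2 + 8*B_t + 1) dB_t.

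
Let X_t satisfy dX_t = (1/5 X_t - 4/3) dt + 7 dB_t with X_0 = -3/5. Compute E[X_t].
E[X_t] = 20/3 - 109*exp(t/5)/15

Taking expectations and using E[dB_t] = 0, the mean m(t) = E[X_t] satisfies the ODE m'(t) = a m(t) + b with m(0) = x_0. With a = 1/5, b = -4/3, x_0 = -3/5, the solution is
  m(t) = x_0 * exp(a t) + (b/a) * (exp(a t) - 1)
       = (-3/5) * exp((1/5) t) + ((-4/3)/(1/5)) * (exp((1/5) t) - 1)
       = 20/3 - 109*exp(t/5)/15.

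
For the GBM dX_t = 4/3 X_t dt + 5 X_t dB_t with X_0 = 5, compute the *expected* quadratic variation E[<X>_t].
E[<X>_t] = 1875*exp(83*t/3)/83 - 1875/83

<X>_t = int_0^t (5 * X_s)^2 ds. Taking expectation inside the integral: E[<X>_t] = 5^2 * int_0^t E[X_s^2] ds. For GBM, E[X_s^2] = x_0^2 * exp((2 mu + sigma^2) s). Integrating:
  E[<X>_t] = 5^2 * 5^2 * (exp((2*(4/3) + 5^2) t) - 1) / (2*(4/3) + 5^2)
           = 5^2 * 5^2 * (exp((83/3) t) - 1) / (83/3) = 1875*exp(83*t/3)/83 - 1875/83.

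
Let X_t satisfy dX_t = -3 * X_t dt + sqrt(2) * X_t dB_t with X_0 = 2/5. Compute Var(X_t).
Var(X_t) = (4*exp(2*t) - 4)*exp(-6*t)/25

For GBM dX = mu X dt + sigma X dB with X_0 = x_0, apply Itô to Y = log X: dY = (mu - sigma^2/2) dt + sigma dB, so Y_t = log(x_0) + (mu - sigma^2/2) t + sigma B_t and hence X_t = x_0 * exp((mu - sigma^2/2) t + sigma B_t).
With mu = -3, sigma = sqrt(2), x_0 = 2/5, this gives:
  X_t = 2/5 * exp((-4) * t + (sqrt(2)) * B_t).
Since sigma*B_t ~ Normal(0, sigma^2 t), E[exp(sigma*B_t)] = exp(sigma^2 t / 2); so E[X_t] = x_0 * exp((mu - sigma^2/2) t) * exp(sigma^2 t / 2) = x_0 * exp(mu t) = 2*exp(-3*t)/5.
Var(X_t) = E[X_t^2] - (E[X_t])^2 = x_0^2 * exp(2 mu t) * (exp(sigma^2 t) - 1) = (4*exp(2*t) - 4)*exp(-6*t)/25.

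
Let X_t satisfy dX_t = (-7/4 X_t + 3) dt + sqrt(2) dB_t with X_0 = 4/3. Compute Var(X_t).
Var(X_t) = 4/7 - 4*exp(-7*t/2)/7

The variance V(t) = Var(X_t) satisfies V'(t) = 2 a V(t) + c^2 with V(0) = 0 (drift coefficient is linear in X, diffusion is constant). With a = -7/4, c = sqrt(2), the solution is
  V(t) = (c^2 / (2 a)) * (exp(2 a t) - 1)
       = (sqrt(2)^2 / (2*(-7/4))) * (exp((-7/2) t) - 1)
       = 4/7 - 4*exp(-7*t/2)/7.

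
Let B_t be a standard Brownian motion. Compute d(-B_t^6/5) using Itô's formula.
d(-B_t^6/5) = (-3*B_t^4) dt + (-6*B_t^5/5) dB_t

Itô's formula for f(B_t) gives d f(B_t) = f'(B_t) dB_t + (1/2) f''(B_t) dt. Compute derivatives of f(x) = -x^6/5:
  f'(x)  = -6*x^5/5
  f''(x) = -6*x^4
Substitute x = B_t and multiply the f'' term by 1/2:
  drift     = (1/2) * (-6*x^4) evaluated at B_t = -3*B_t^4
  diffusion = (-6*x^5/5) evaluated at B_t = -6*B_t^5/5
Therefore d(-B_t^6/5) = (-3*B_t^4) dt + (-6*B_t^5/5) dB_t.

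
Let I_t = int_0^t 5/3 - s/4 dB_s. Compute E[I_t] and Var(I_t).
E[I_t] = 0; Var(I_t) = t*(3*t^2 - 60*t + 400)/144

The Itô integral of a deterministic integrand f(s) has mean 0 because each increment f(s) * (B_{s+ds} - B_s) has mean 0. By the Itô isometry:
  Var( int_0^t f(s) dB_s ) = E[ (int_0^t f(s) dB_s)^2 ] = int_0^t f(s)^2 ds.
Here f(s) = 5/3 - s/4, so f(s)^2 = (3*s - 20)^2/144. Integrate:
  int_0^t ((3*s - 20)^2/144) ds = t*(3*t^2 - 60*t + 400)/144.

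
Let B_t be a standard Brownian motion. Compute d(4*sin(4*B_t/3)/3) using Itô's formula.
d(4*sin(4*B_t/3)/3) = (-32*sin(4*B_t/3)/27) dt + (16*cos(4*B_t/3)/9) dB_t

Itô's formula for f(B_t) gives d f(B_t) = f'(B_t) dB_t + (1/2) f''(B_t) dt. Compute derivatives of f(x) = 4*sin(4*x/3)/3:
  f'(x)  = 16*cos(4*x/3)/9
  f''(x) = -64*sin(4*x/3)/27
Substitute x = B_t and multiply the f'' term by 1/2:
  drift     = (1/2) * (-64*sin(4*x/3)/27) evaluated at B_t = -32*sin(4*B_t/3)/27
  diffusion = (16*cos(4*x/3)/9) evaluated at B_t = 16*cos(4*B_t/3)/9
Therefore d(4*sin(4*B_t/3)/3) = (-32*sin(4*B_t/3)/27) dt + (16*cos(4*B_t/3)/9) dB_t.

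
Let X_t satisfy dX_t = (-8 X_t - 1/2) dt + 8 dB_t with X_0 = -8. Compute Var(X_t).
Var(X_t) = 4 - 4*exp(-16*t)

The variance V(t) = Var(X_t) satisfies V'(t) = 2 a V(t) + c^2 with V(0) = 0 (drift coefficient is linear in X, diffusion is constant). With a = -8, c = 8, the solution is
  V(t) = (c^2 / (2 a)) * (exp(2 a t) - 1)
       = (8^2 / (2*(-8))) * (exp((-16) t) - 1)
       = 4 - 4*exp(-16*t).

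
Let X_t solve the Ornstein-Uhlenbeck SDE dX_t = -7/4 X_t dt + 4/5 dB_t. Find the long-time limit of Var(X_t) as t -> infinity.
lim Var(X_t) = 32/175

The OU SDE dX = -theta X dt + sigma dB admits the integrating factor exp(theta t): d(exp(theta t) X_t) = sigma exp(theta t) dB_t. Integrating from 0 to t gives X_t = x_0 * exp(-theta t) + sigma * int_0^t exp(-theta (t-s)) dB_s for any initial x_0. The Itô integral has variance (by the Itô isometry) sigma^2 * int_0^t exp(-2 theta (t - s)) ds = sigma^2 * (1 - exp(-2 theta t)) / (2 theta), independent of x_0.
With theta = 7/4, sigma = 4/5:
  Var(X_t) = (4/5)^2 * (1 - exp(-2*7/4 t)) / (2 * 7/4) = 32/175 - 32*exp(-7*t/2)/175.
As t -> infinity, exp(-2*7/4 t) -> 0, so the stationary variance is sigma^2 / (2 theta) = 32/175.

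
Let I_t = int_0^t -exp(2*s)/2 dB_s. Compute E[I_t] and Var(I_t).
E[I_t] = 0; Var(I_t) = exp(4*t)/16 - 1/16

The Itô integral of a deterministic integrand f(s) has mean 0 because each increment f(s) * (B_{s+ds} - B_s) has mean 0. By the Itô isometry:
  Var( int_0^t f(s) dB_s ) = E[ (int_0^t f(s) dB_s)^2 ] = int_0^t f(s)^2 ds.
Here f(s) = -exp(2*s)/2, so f(s)^2 = exp(4*s)/4. Integrate:
  int_0^t (exp(4*s)/4) ds = exp(4*t)/16 - 1/16.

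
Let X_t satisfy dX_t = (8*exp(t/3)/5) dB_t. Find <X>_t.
<X>_t = 96*exp(2*t/3)/25 - 96/25

For an Itô process dX_t = a(t) dt + b(t) dB_t, the quadratic variation is <X>_t = int_0^t b(s)^2 ds (the drift term does not contribute). Here b(s) = 8*exp(s/3)/5, so
  b(s)^2 = 64*exp(2*s/3)/25.
Integrating from 0 to t:
  <X>_t = int_0^t (64*exp(2*s/3)/25) ds = 96*exp(2*t/3)/25 - 96/25.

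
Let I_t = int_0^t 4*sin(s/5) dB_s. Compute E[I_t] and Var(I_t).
E[I_t] = 0; Var(I_t) = 8*t - 20*sin(2*t/5)

The Itô integral of a deterministic integrand f(s) has mean 0 because each increment f(s) * (B_{s+ds} - B_s) has mean 0. By the Itô isometry:
  Var( int_0^t f(s) dB_s ) = E[ (int_0^t f(s) dB_s)^2 ] = int_0^t f(s)^2 ds.
Here f(s) = 4*sin(s/5), so f(s)^2 = 16*sin(s/5)^2. Integrate:
  int_0^t (16*sin(s/5)^2) ds = 8*t - 20*sin(2*t/5).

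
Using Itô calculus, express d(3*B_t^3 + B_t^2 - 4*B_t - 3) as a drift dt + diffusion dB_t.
d(3*B_t^3 + B_t^2 - 4*B_t - 3) = (9*B_t + 1) dt + (9*B_t^2 + 2*B_t - 4) dB_t

Itô's formula for f(B_t) gives d f(B_t) = f'(B_t) dB_t + (1/2) f''(B_t) dt. Compute derivatives of f(x) = 3*x^3 + x^2 - 4*x - 3:
  f'(x)  = 9*x^2 + 2*x - 4
  f''(x) = 18*x + 2
Substitute x = B_t and multiply the f'' term by 1/2:
  drift     = (1/2) * (18*x + 2) evaluated at B_t = 9*B_t + 1
  diffusion = (9*x^2 + 2*x - 4) evaluated at B_t = 9*B_t^2 + 2*B_t - 4
Therefore d(3*B_t^3 + B_t^2 - 4*B_t - 3) = (9*B_t + 1) dt + (9*B_t^2 + 2*B_t - 4) dB_t.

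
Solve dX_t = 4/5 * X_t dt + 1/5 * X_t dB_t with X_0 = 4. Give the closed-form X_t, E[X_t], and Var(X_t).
X_t = 4 * exp((39/50) t + (1/5) B_t); E[X_t] = 4*exp(4*t/5); Var(X_t) = 16*(exp(t/25) - 1)*exp(8*t/5)

For GBM dX = mu X dt + sigma X dB with X_0 = x_0, apply Itô to Y = log X: dY = (mu - sigma^2/2) dt + sigma dB, so Y_t = log(x_0) + (mu - sigma^2/2) t + sigma B_t and hence X_t = x_0 * exp((mu - sigma^2/2) t + sigma B_t).
With mu = 4/5, sigma = 1/5, x_0 = 4, this gives:
  X_t = 4 * exp((39/50) * t + (1/5) * B_t).
Since sigma*B_t ~ Normal(0, sigma^2 t), E[exp(sigma*B_t)] = exp(sigma^2 t / 2); so E[X_t] = x_0 * exp((mu - sigma^2/2) t) * exp(sigma^2 t / 2) = x_0 * exp(mu t) = 4*exp(4*t/5).
Var(X_t) = E[X_t^2] - (E[X_t])^2 = x_0^2 * exp(2 mu t) * (exp(sigma^2 t) - 1) = 16*(exp(t/25) - 1)*exp(8*t/5).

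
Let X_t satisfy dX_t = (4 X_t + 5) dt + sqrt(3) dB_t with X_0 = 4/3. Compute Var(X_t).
Var(X_t) = 3*exp(8*t)/8 - 3/8

The variance V(t) = Var(X_t) satisfies V'(t) = 2 a V(t) + c^2 with V(0) = 0 (drift coefficient is linear in X, diffusion is constant). With a = 4, c = sqrt(3), the solution is
  V(t) = (c^2 / (2 a)) * (exp(2 a t) - 1)
       = (sqrt(3)^2 / (2*4)) * (exp(8 t) - 1)
       = 3*exp(8*t)/8 - 3/8.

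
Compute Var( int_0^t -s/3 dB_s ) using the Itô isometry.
Var = t^3/27

The Itô integral of a deterministic integrand f(s) has mean 0 because each increment f(s) * (B_{s+ds} - B_s) has mean 0. By the Itô isometry:
  Var( int_0^t f(s) dB_s ) = E[ (int_0^t f(s) dB_s)^2 ] = int_0^t f(s)^2 ds.
Here f(s) = -s/3, so f(s)^2 = s^2/9. Integrate:
  int_0^t (s^2/9) ds = t^3/27.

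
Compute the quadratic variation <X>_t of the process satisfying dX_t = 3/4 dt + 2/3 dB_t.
<X>_t = 4*t/9

For an Itô process dX_t = a(t) dt + b(t) dB_t, the quadratic variation is <X>_t = int_0^t b(s)^2 ds (the drift term does not contribute). Here b(s) = 2/3, so
  b(s)^2 = 4/9.
Integrating from 0 to t:
  <X>_t = int_0^t (4/9) ds = 4*t/9.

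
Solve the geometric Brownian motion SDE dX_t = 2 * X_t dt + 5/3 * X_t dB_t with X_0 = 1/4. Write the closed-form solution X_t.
X_t = 1/4 * exp((11/18) * t + (5/3) * B_t)

For GBM dX = mu X dt + sigma X dB with X_0 = x_0, apply Itô to Y = log X: dY = (mu - sigma^2/2) dt + sigma dB, so Y_t = log(x_0) + (mu - sigma^2/2) t + sigma B_t and hence X_t = x_0 * exp((mu - sigma^2/2) t + sigma B_t).
With mu = 2, sigma = 5/3, x_0 = 1/4, this gives:
  X_t = 1/4 * exp((11/18) * t + (5/3) * B_t).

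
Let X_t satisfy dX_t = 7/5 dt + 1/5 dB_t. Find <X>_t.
<X>_t = t/25

For an Itô process dX_t = a(t) dt + b(t) dB_t, the quadratic variation is <X>_t = int_0^t b(s)^2 ds (the drift term does not contribute). Here b(s) = 1/5, so
  b(s)^2 = 1/25.
Integrating from 0 to t:
  <X>_t = int_0^t (1/25) ds = t/25.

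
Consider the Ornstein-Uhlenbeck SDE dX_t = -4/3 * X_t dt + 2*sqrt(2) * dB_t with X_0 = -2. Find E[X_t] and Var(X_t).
E[X_t] = -2*exp(-4*t/3); Var(X_t) = 3 - 3*exp(-8*t/3)

The OU SDE dX = -theta X dt + sigma dB admits the integrating factor exp(theta t): d(exp(theta t) X_t) = sigma exp(theta t) dB_t. Integrating from 0 to t:
  X_t = x_0 * exp(-theta t) + sigma * int_0^t exp(-theta (t-s)) dB_s.
The Itô integral has mean 0 and (by the Itô isometry) variance sigma^2 * int_0^t exp(-2 theta (t - s)) ds = sigma^2 * (1 - exp(-2 theta t)) / (2 theta).
With theta = 4/3, sigma = 2*sqrt(2), x_0 = -2:
  E[X_t] = -2 * exp(-4/3 t) = -2*exp(-4*t/3)
  Var(X_t) = (2*sqrt(2))^2 * (1 - exp(-2*4/3 t)) / (2 * 4/3) = 3 - 3*exp(-8*t/3).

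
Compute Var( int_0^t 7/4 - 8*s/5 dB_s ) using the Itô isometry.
Var = t*(1024*t^2 - 3360*t + 3675)/1200

The Itô integral of a deterministic integrand f(s) has mean 0 because each increment f(s) * (B_{s+ds} - B_s) has mean 0. By the Itô isometry:
  Var( int_0^t f(s) dB_s ) = E[ (int_0^t f(s) dB_s)^2 ] = int_0^t f(s)^2 ds.
Here f(s) = 7/4 - 8*s/5, so f(s)^2 = (32*s - 35)^2/400. Integrate:
  int_0^t ((32*s - 35)^2/400) ds = t*(1024*t^2 - 3360*t + 3675)/1200.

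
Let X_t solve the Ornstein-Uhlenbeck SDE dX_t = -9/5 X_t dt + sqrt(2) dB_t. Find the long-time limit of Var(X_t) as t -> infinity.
lim Var(X_t) = 5/9

The OU SDE dX = -theta X dt + sigma dB admits the integrating factor exp(theta t): d(exp(theta t) X_t) = sigma exp(theta t) dB_t. Integrating from 0 to t gives X_t = x_0 * exp(-theta t) + sigma * int_0^t exp(-theta (t-s)) dB_s for any initial x_0. The Itô integral has variance (by the Itô isometry) sigma^2 * int_0^t exp(-2 theta (t - s)) ds = sigma^2 * (1 - exp(-2 theta t)) / (2 theta), independent of x_0.
With theta = 9/5, sigma = sqrt(2):
  Var(X_t) = (sqrt(2))^2 * (1 - exp(-2*9/5 t)) / (2 * 9/5) = 5/9 - 5*exp(-18*t/5)/9.
As t -> infinity, exp(-2*9/5 t) -> 0, so the stationary variance is sigma^2 / (2 theta) = 5/9.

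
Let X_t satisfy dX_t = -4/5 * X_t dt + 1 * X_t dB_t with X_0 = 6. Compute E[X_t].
E[X_t] = 6*exp(-4*t/5)

For GBM dX = mu X dt + sigma X dB with X_0 = x_0, apply Itô to Y = log X: dY = (mu - sigma^2/2) dt + sigma dB, so Y_t = log(x_0) + (mu - sigma^2/2) t + sigma B_t and hence X_t = x_0 * exp((mu - sigma^2/2) t + sigma B_t).
With mu = -4/5, sigma = 1, x_0 = 6, this gives:
  X_t = 6 * exp((-13/10) * t + (1) * B_t).
Since sigma*B_t ~ Normal(0, sigma^2 t), E[exp(sigma*B_t)] = exp(sigma^2 t / 2); so E[X_t] = x_0 * exp((mu - sigma^2/2) t) * exp(sigma^2 t / 2) = x_0 * exp(mu t) = 6*exp(-4*t/5).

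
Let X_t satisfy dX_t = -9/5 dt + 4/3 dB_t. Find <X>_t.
<X>_t = 16*t/9

For an Itô process dX_t = a(t) dt + b(t) dB_t, the quadratic variation is <X>_t = int_0^t b(s)^2 ds (the drift term does not contribute). Here b(s) = 4/3, so
  b(s)^2 = 16/9.
Integrating from 0 to t:
  <X>_t = int_0^t (16/9) ds = 16*t/9.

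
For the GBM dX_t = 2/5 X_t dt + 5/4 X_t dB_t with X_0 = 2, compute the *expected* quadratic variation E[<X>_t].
E[<X>_t] = 500*exp(189*t/80)/189 - 500/189

<X>_t = int_0^t ((5/4) * X_s)^2 ds. Taking expectation inside the integral: E[<X>_t] = (5/4)^2 * int_0^t E[X_s^2] ds. For GBM, E[X_s^2] = x_0^2 * exp((2 mu + sigma^2) s). Integrating:
  E[<X>_t] = (5/4)^2 * 2^2 * (exp((2*(2/5) + (5/4)^2) t) - 1) / (2*(2/5) + (5/4)^2)
           = (5/4)^2 * 2^2 * (exp((189/80) t) - 1) / (189/80) = 500*exp(189*t/80)/189 - 500/189.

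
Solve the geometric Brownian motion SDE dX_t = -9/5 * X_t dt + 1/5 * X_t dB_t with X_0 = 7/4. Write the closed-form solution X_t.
X_t = 7/4 * exp((-91/50) * t + (1/5) * B_t)

For GBM dX = mu X dt + sigma X dB with X_0 = x_0, apply Itô to Y = log X: dY = (mu - sigma^2/2) dt + sigma dB, so Y_t = log(x_0) + (mu - sigma^2/2) t + sigma B_t and hence X_t = x_0 * exp((mu - sigma^2/2) t + sigma B_t).
With mu = -9/5, sigma = 1/5, x_0 = 7/4, this gives:
  X_t = 7/4 * exp((-91/50) * t + (1/5) * B_t).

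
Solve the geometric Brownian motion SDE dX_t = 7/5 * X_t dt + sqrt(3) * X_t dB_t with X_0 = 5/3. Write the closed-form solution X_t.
X_t = 5/3 * exp((-1/10) * t + (sqrt(3)) * B_t)

For GBM dX = mu X dt + sigma X dB with X_0 = x_0, apply Itô to Y = log X: dY = (mu - sigma^2/2) dt + sigma dB, so Y_t = log(x_0) + (mu - sigma^2/2) t + sigma B_t and hence X_t = x_0 * exp((mu - sigma^2/2) t + sigma B_t).
With mu = 7/5, sigma = sqrt(3), x_0 = 5/3, this gives:
  X_t = 5/3 * exp((-1/10) * t + (sqrt(3)) * B_t).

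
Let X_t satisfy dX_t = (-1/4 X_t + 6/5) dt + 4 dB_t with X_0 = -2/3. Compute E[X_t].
E[X_t] = 24/5 - 82*exp(-t/4)/15

Taking expectations and using E[dB_t] = 0, the mean m(t) = E[X_t] satisfies the ODE m'(t) = a m(t) + b with m(0) = x_0. With a = -1/4, b = 6/5, x_0 = -2/3, the solution is
  m(t) = x_0 * exp(a t) + (b/a) * (exp(a t) - 1)
       = (-2/3) * exp((-1/4) t) + ((6/5)/(-1/4)) * (exp((-1/4) t) - 1)
       = 24/5 - 82*exp(-t/4)/15.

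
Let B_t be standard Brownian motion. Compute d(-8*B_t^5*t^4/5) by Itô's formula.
d(-8*B_t^5*t^4/5) = (B_t^3*t^3*(-32*B_t^2/5 - 16*t)) dt + (-8*B_t^4*t^4) dB_t

Itô's formula for f(t, x): d f(t, B_t) = (f_t + (1/2) f_xx) dt + f_x dB_t. Compute partials of f(t, x) = -8*t^4*x^5/5:
  f_t(t,x)  = -32*t^3*x^5/5
  f_x(t,x)  = -8*t^4*x^4
  f_xx(t,x) = -32*t^4*x^3
Assemble drift = f_t + (1/2) f_xx = t^3*x^3*(-16*t - 32*x^2/5) and diffusion = f_x = -8*t^4*x^4. Substituting x = B_t:
  d(-8*B_t^5*t^4/5) = (B_t^3*t^3*(-32*B_t^2/5 - 16*t)) dt + (-8*B_t^4*t^4) dB_t.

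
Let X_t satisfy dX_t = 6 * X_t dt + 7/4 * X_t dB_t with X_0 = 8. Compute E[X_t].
E[X_t] = 8*exp(6*t)

For GBM dX = mu X dt + sigma X dB with X_0 = x_0, apply Itô to Y = log X: dY = (mu - sigma^2/2) dt + sigma dB, so Y_t = log(x_0) + (mu - sigma^2/2) t + sigma B_t and hence X_t = x_0 * exp((mu - sigma^2/2) t + sigma B_t).
With mu = 6, sigma = 7/4, x_0 = 8, this gives:
  X_t = 8 * exp((143/32) * t + (7/4) * B_t).
Since sigma*B_t ~ Normal(0, sigma^2 t), E[exp(sigma*B_t)] = exp(sigma^2 t / 2); so E[X_t] = x_0 * exp((mu - sigma^2/2) t) * exp(sigma^2 t / 2) = x_0 * exp(mu t) = 8*exp(6*t).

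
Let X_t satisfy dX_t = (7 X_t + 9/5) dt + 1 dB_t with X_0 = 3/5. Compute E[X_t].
E[X_t] = 6*exp(7*t)/7 - 9/35

Taking expectations and using E[dB_t] = 0, the mean m(t) = E[X_t] satisfies the ODE m'(t) = a m(t) + b with m(0) = x_0. With a = 7, b = 9/5, x_0 = 3/5, the solution is
  m(t) = x_0 * exp(a t) + (b/a) * (exp(a t) - 1)
       = (3/5) * exp(7 t) + ((9/5)/7) * (exp(7 t) - 1)
       = 6*exp(7*t)/7 - 9/35.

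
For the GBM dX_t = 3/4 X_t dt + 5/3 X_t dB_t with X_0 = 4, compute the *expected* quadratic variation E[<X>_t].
E[<X>_t] = 800*exp(77*t/18)/77 - 800/77

<X>_t = int_0^t ((5/3) * X_s)^2 ds. Taking expectation inside the integral: E[<X>_t] = (5/3)^2 * int_0^t E[X_s^2] ds. For GBM, E[X_s^2] = x_0^2 * exp((2 mu + sigma^2) s). Integrating:
  E[<X>_t] = (5/3)^2 * 4^2 * (exp((2*(3/4) + (5/3)^2) t) - 1) / (2*(3/4) + (5/3)^2)
           = (5/3)^2 * 4^2 * (exp((77/18) t) - 1) / (77/18) = 800*exp(77*t/18)/77 - 800/77.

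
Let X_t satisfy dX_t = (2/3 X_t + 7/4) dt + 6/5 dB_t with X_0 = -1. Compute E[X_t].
E[X_t] = 13*exp(2*t/3)/8 - 21/8

Taking expectations and using E[dB_t] = 0, the mean m(t) = E[X_t] satisfies the ODE m'(t) = a m(t) + b with m(0) = x_0. With a = 2/3, b = 7/4, x_0 = -1, the solution is
  m(t) = x_0 * exp(a t) + (b/a) * (exp(a t) - 1)
       = (-1) * exp((2/3) t) + ((7/4)/(2/3)) * (exp((2/3) t) - 1)
       = 13*exp(2*t/3)/8 - 21/8.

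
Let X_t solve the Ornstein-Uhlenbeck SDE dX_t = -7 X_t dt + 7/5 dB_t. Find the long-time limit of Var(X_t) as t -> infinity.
lim Var(X_t) = 7/50

The OU SDE dX = -theta X dt + sigma dB admits the integrating factor exp(theta t): d(exp(theta t) X_t) = sigma exp(theta t) dB_t. Integrating from 0 to t gives X_t = x_0 * exp(-theta t) + sigma * int_0^t exp(-theta (t-s)) dB_s for any initial x_0. The Itô integral has variance (by the Itô isometry) sigma^2 * int_0^t exp(-2 theta (t - s)) ds = sigma^2 * (1 - exp(-2 theta t)) / (2 theta), independent of x_0.
With theta = 7, sigma = 7/5:
  Var(X_t) = (7/5)^2 * (1 - exp(-2*7 t)) / (2 * 7) = 7/50 - 7*exp(-14*t)/50.
As t -> infinity, exp(-2*7 t) -> 0, so the stationary variance is sigma^2 / (2 theta) = 7/50.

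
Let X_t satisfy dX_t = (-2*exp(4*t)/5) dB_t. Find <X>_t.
<X>_t = exp(8*t)/50 - 1/50

For an Itô process dX_t = a(t) dt + b(t) dB_t, the quadratic variation is <X>_t = int_0^t b(s)^2 ds (the drift term does not contribute). Here b(s) = -2*exp(4*s)/5, so
  b(s)^2 = 4*exp(8*s)/25.
Integrating from 0 to t:
  <X>_t = int_0^t (4*exp(8*s)/25) ds = exp(8*t)/50 - 1/50.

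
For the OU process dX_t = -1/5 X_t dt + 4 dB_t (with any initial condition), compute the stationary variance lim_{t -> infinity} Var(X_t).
lim Var(X_t) = 40

The OU SDE dX = -theta X dt + sigma dB admits the integrating factor exp(theta t): d(exp(theta t) X_t) = sigma exp(theta t) dB_t. Integrating from 0 to t gives X_t = x_0 * exp(-theta t) + sigma * int_0^t exp(-theta (t-s)) dB_s for any initial x_0. The Itô integral has variance (by the Itô isometry) sigma^2 * int_0^t exp(-2 theta (t - s)) ds = sigma^2 * (1 - exp(-2 theta t)) / (2 theta), independent of x_0.
With theta = 1/5, sigma = 4:
  Var(X_t) = (4)^2 * (1 - exp(-2*1/5 t)) / (2 * 1/5) = 40 - 40*exp(-2*t/5).
As t -> infinity, exp(-2*1/5 t) -> 0, so the stationary variance is sigma^2 / (2 theta) = 40.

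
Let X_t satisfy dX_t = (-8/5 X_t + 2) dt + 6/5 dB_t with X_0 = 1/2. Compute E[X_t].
E[X_t] = 5/4 - 3*exp(-8*t/5)/4

Taking expectations and using E[dB_t] = 0, the mean m(t) = E[X_t] satisfies the ODE m'(t) = a m(t) + b with m(0) = x_0. With a = -8/5, b = 2, x_0 = 1/2, the solution is
  m(t) = x_0 * exp(a t) + (b/a) * (exp(a t) - 1)
       = (1/2) * exp((-8/5) t) + (2/(-8/5)) * (exp((-8/5) t) - 1)
       = 5/4 - 3*exp(-8*t/5)/4.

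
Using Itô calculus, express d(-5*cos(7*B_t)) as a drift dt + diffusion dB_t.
d(-5*cos(7*B_t)) = (245*cos(7*B_t)/2) dt + (35*sin(7*B_t)) dB_t

Itô's formula for f(B_t) gives d f(B_t) = f'(B_t) dB_t + (1/2) f''(B_t) dt. Compute derivatives of f(x) = -5*cos(7*x):
  f'(x)  = 35*sin(7*x)
  f''(x) = 245*cos(7*x)
Substitute x = B_t and multiply the f'' term by 1/2:
  drift     = (1/2) * (245*cos(7*x)) evaluated at B_t = 245*cos(7*B_t)/2
  diffusion = (35*sin(7*x)) evaluated at B_t = 35*sin(7*B_t)
Therefore d(-5*cos(7*B_t)) = (245*cos(7*B_t)/2) dt + (35*sin(7*B_t)) dB_t.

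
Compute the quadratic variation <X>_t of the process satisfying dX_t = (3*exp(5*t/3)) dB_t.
<X>_t = 27*exp(10*t/3)/10 - 27/10

For an Itô process dX_t = a(t) dt + b(t) dB_t, the quadratic variation is <X>_t = int_0^t b(s)^2 ds (the drift term does not contribute). Here b(s) = 3*exp(5*s/3), so
  b(s)^2 = 9*exp(10*s/3).
Integrating from 0 to t:
  <X>_t = int_0^t (9*exp(10*s/3)) ds = 27*exp(10*t/3)/10 - 27/10.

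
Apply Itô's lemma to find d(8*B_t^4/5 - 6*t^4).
d(8*B_t^4/5 - 6*t^4) = (48*B_t^2/5 - 24*t^3) dt + (32*B_t^3/5) dB_t

Itô's formula for f(t, x): d f(t, B_t) = (f_t + (1/2) f_xx) dt + f_x dB_t. Compute partials of f(t, x) = -6*t^4 + 8*x^4/5:
  f_t(t,x)  = -24*t^3
  f_x(t,x)  = 32*x^3/5
  f_xx(t,x) = 96*x^2/5
Assemble drift = f_t + (1/2) f_xx = -24*t^3 + 48*x^2/5 and diffusion = f_x = 32*x^3/5. Substituting x = B_t:
  d(8*B_t^4/5 - 6*t^4) = (48*B_t^2/5 - 24*t^3) dt + (32*B_t^3/5) dB_t.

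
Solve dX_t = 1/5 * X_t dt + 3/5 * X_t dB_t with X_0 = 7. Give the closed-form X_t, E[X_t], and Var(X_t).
X_t = 7 * exp((1/50) t + (3/5) B_t); E[X_t] = 7*exp(t/5); Var(X_t) = 49*(exp(9*t/25) - 1)*exp(2*t/5)

For GBM dX = mu X dt + sigma X dB with X_0 = x_0, apply Itô to Y = log X: dY = (mu - sigma^2/2) dt + sigma dB, so Y_t = log(x_0) + (mu - sigma^2/2) t + sigma B_t and hence X_t = x_0 * exp((mu - sigma^2/2) t + sigma B_t).
With mu = 1/5, sigma = 3/5, x_0 = 7, this gives:
  X_t = 7 * exp((1/50) * t + (3/5) * B_t).
Since sigma*B_t ~ Normal(0, sigma^2 t), E[exp(sigma*B_t)] = exp(sigma^2 t / 2); so E[X_t] = x_0 * exp((mu - sigma^2/2) t) * exp(sigma^2 t / 2) = x_0 * exp(mu t) = 7*exp(t/5).
Var(X_t) = E[X_t^2] - (E[X_t])^2 = x_0^2 * exp(2 mu t) * (exp(sigma^2 t) - 1) = 49*(exp(9*t/25) - 1)*exp(2*t/5).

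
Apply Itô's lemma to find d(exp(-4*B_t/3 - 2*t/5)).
d(exp(-4*B_t/3 - 2*t/5)) = (22*exp(-4*B_t/3 - 2*t/5)/45) dt + (-4*exp(-4*B_t/3 - 2*t/5)/3) dB_t

Itô's formula for f(t, x): d f(t, B_t) = (f_t + (1/2) f_xx) dt + f_x dB_t. Compute partials of f(t, x) = exp(-2*t/5 - 4*x/3):
  f_t(t,x)  = -2*exp(-2*t/5 - 4*x/3)/5
  f_x(t,x)  = -4*exp(-2*t/5 - 4*x/3)/3
  f_xx(t,x) = 16*exp(-2*t/5 - 4*x/3)/9
Assemble drift = f_t + (1/2) f_xx = 22*exp(-2*t/5 - 4*x/3)/45 and diffusion = f_x = -4*exp(-2*t/5 - 4*x/3)/3. Substituting x = B_t:
  d(exp(-4*B_t/3 - 2*t/5)) = (22*exp(-4*B_t/3 - 2*t/5)/45) dt + (-4*exp(-4*B_t/3 - 2*t/5)/3) dB_t.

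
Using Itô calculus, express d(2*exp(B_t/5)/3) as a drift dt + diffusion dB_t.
d(2*exp(B_t/5)/3) = (exp(B_t/5)/75) dt + (2*exp(B_t/5)/15) dB_t

Itô's formula for f(B_t) gives d f(B_t) = f'(B_t) dB_t + (1/2) f''(B_t) dt. Compute derivatives of f(x) = 2*exp(x/5)/3:
  f'(x)  = 2*exp(x/5)/15
  f''(x) = 2*exp(x/5)/75
Substitute x = B_t and multiply the f'' term by 1/2:
  drift     = (1/2) * (2*exp(x/5)/75) evaluated at B_t = exp(B_t/5)/75
  diffusion = (2*exp(x/5)/15) evaluated at B_t = 2*exp(B_t/5)/15
Therefore d(2*exp(B_t/5)/3) = (exp(B_t/5)/75) dt + (2*exp(B_t/5)/15) dB_t.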